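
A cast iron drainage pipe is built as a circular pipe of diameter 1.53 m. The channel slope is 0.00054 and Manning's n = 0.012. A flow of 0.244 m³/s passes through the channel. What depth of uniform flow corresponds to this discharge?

y_n = 0.373 m

Manning's equation rearranged: A R^(2/3) = nQ / (1·√S) = 0.012 × 0.244 / (√0.00054) = 0.126.
Try y = 0.295 m: A R^(2/3) = 0.07877 — low.
Try y = 0.471 m: A R^(2/3) = 0.1994 — high.
Try y = 0.373 m: A R^(2/3) = 0.1262 — ≈ 0.126.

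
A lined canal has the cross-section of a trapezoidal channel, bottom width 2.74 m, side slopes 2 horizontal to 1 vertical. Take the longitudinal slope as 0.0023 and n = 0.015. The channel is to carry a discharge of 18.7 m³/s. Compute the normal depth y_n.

y_n = 1.28 m

Manning's equation rearranged: A R^(2/3) = nQ / (1·√S) = 0.015 × 18.7 / (√0.0023) = 5.849.
Trying y = 1.51 m: A R^(2/3) = 8.205 — too large.
Trying y = 1.06 m: A R^(2/3) = 4.017 — too small.
Trying y = 1.28 m: A R^(2/3) = 5.853 — matches.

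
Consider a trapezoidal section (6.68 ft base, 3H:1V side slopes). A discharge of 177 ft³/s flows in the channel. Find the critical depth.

y_c = 2.06 ft

At critical depth, Q² T / (g A³) = 1, i.e. A³/T = Q²/g = 177²/32.2 = 973.
Try y = 2.23 ft: A³/T = 1321 — too large.
Try y = 1.66 ft: A³/T = 435.8 — too small.
Try y = 2.06 ft: A³/T = 976.5 — ≈ 973.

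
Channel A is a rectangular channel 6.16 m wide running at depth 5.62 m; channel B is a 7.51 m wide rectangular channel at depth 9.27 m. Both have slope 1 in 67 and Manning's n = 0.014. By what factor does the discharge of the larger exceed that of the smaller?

Channel A: Flow area A = b·y = 6.16 × 5.62 = 34.62 m². Wetted perimeter P = b + 2y = 6.16 + 2×5.62 = 17.4 m. Hydraulic radius R = A/P = 34.62/17.4 = 1.99 m. Q_A = (1/0.014)·34.62·1.99^(2/3)·√0.01493 = 477.9 m³/s.
Channel B: Flow area A = b·y = 7.51 × 9.27 = 69.62 m². Wetted perimeter P = b + 2y = 7.51 + 2×9.27 = 26.05 m. Hydraulic radius R = A/P = 69.62/26.05 = 2.672 m. Q_B = (1/0.014)·69.62·2.672^(2/3)·√0.01493 = 1170 m³/s.
The larger discharge is 1170 m³/s and the smaller is 477.9 m³/s; the ratio is 2.45.

2.45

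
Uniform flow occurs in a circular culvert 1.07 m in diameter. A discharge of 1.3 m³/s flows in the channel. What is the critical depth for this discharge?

y_c = 0.644 m

At critical depth, Q² T / (g A³) = 1, i.e. A³/T = Q²/g = 1.3²/9.81 = 0.1723.
Try y = 0.498 m: A³/T = 0.06459 — low.
Try y = 0.7 m: A³/T = 0.2379 — high.
Try y = 0.644 m: A³/T = 0.1726 — ≈ 0.1723.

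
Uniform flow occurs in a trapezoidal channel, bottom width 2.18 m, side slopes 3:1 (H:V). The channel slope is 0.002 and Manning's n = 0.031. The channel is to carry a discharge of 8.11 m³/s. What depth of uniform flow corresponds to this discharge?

y_n = 1.21 m

Manning's equation rearranged: A R^(2/3) = nQ / (1·√S) = 0.031 × 8.11 / (√0.002) = 5.622.
Try y = 1.48 m: A R^(2/3) = 8.785 — over.
Try y = 0.861 m: A R^(2/3) = 2.712 — short.
Try y = 1.21 m: A R^(2/3) = 5.621 — close enough.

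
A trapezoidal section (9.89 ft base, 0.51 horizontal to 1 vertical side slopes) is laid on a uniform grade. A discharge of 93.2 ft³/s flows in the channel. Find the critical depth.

y_c = 1.37 ft

At critical depth, Q² T / (g A³) = 1, i.e. A³/T = Q²/g = 93.2²/32.2 = 269.8.
Trying y = 1.55 ft: A³/T = 395.5 — too large.
Trying y = 1.09 ft: A³/T = 134.2 — too small.
Trying y = 1.37 ft: A³/T = 270.5 — matches.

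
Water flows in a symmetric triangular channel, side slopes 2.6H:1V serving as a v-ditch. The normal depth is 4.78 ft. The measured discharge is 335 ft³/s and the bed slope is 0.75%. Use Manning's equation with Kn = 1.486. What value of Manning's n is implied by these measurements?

n = 0.039

For a triangular section with side slope z = 2.6: A = zy² = 2.6×4.78² = 59.41 ft²; P = 2y√(1+z²) = 2×4.78×2.786 = 26.63 ft.
Hydraulic radius R = A/P = 59.41/26.63 = 2.231 ft.
Rearranging Manning's equation: n = (1.486/Q) A R^(2/3) S^(1/2) = (1.486/335) × 59.41 × 2.231^(2/3) × √0.0075 = 0.039.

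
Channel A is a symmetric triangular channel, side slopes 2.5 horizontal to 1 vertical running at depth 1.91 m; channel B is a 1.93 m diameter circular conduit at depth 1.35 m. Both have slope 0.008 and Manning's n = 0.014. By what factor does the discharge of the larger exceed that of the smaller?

5.59

Channel A: For a triangular section with side slope z = 2.5: A = zy² = 2.5×1.91² = 9.12 m²; P = 2y√(1+z²) = 2×1.91×2.693 = 10.29 m. Hydraulic radius R = A/P = 9.12/10.29 = 0.8867 m. Q_A = (1/0.014)·9.12·0.8867^(2/3)·√0.008 = 53.78 m³/s.
Channel B: For a circular section of diameter D = 1.93 m at depth y = 1.35 m, the central angle is θ = 2 arccos(1 − 2y/D) = 3.962 rad. Then A = (D²/8)(θ − sin θ) = 2.186 m² and P = Dθ/2 = 3.824 m. Hydraulic radius R = A/P = 2.186/3.824 = 0.5716 m. Q_B = (1/0.014)·2.186·0.5716^(2/3)·√0.008 = 9.617 m³/s.
The larger discharge is 53.78 m³/s and the smaller is 9.617 m³/s; the ratio is 5.59.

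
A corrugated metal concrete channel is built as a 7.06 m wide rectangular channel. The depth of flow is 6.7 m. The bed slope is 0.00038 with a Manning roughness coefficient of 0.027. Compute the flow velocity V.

Flow area A = b·y = 7.06 × 6.7 = 47.3 m². Wetted perimeter P = b + 2y = 7.06 + 2×6.7 = 20.46 m.
Hydraulic radius R = A/P = 47.3/20.46 = 2.312 m.
From Manning's equation, V = (1/n) R^(2/3) S^(1/2) = (1/0.027) × 2.312^(2/3) × 0.00038^(1/2) = 1.26 m/s.

V = 1.26 m/s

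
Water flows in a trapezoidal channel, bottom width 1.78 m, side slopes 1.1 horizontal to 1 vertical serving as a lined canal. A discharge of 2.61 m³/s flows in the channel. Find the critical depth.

At critical depth, Q² T / (g A³) = 1, i.e. A³/T = Q²/g = 2.61²/9.81 = 0.6944.
At y = 0.673 m: A³/T = 1.497 — high.
At y = 0.375 m: A³/T = 0.2134 — low.
At y = 0.536 m: A³/T = 0.6924 — close enough.

y_c = 0.536 m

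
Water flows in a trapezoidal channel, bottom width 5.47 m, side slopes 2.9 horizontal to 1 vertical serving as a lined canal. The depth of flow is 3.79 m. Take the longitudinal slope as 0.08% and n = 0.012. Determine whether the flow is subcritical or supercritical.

subcritical

With bottom width b = 5.47 m and side slope z = 2.9: A = (b + zy)y = (5.47 + 2.9×3.79)×3.79 = 62.39 m²; P = b + 2y√(1+z²) = 5.47 + 2×3.79×3.068 = 28.72 m.
Hydraulic radius R = A/P = 62.39/28.72 = 2.172 m.
V = (1/n) R^(2/3) √S = (1/0.012) × 2.172^(2/3) × √0.0008 = 3.953 m/s. Hydraulic depth D_h = A/T = 62.39/27.45 = 2.273 m.
Froude number Fr = V/√(g·D_h) = 3.953/√(9.81×2.273) = 0.837, which is less than 1, so the flow is subcritical.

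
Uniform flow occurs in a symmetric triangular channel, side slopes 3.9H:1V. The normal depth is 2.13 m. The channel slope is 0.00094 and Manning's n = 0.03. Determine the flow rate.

For a triangular section with side slope z = 3.9: A = zy² = 3.9×2.13² = 17.69 m²; P = 2y√(1+z²) = 2×2.13×4.026 = 17.15 m.
Hydraulic radius R = A/P = 17.69/17.15 = 1.032 m.
Manning's equation: Q = (1/n) A R^(2/3) S^(1/2) = (1/0.03) × 17.69 × 1.032^(2/3) × 0.00094^(1/2) = 18.5 m³/s.

Q = 18.5 m³/s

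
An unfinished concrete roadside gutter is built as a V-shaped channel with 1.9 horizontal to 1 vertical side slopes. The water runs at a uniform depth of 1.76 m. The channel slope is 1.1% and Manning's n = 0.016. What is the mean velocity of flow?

For a triangular section with side slope z = 1.9: A = zy² = 1.9×1.76² = 5.885 m²; P = 2y√(1+z²) = 2×1.76×2.147 = 7.558 m.
Hydraulic radius R = A/P = 5.885/7.558 = 0.7787 m.
From Manning's equation, V = (1/n) R^(2/3) S^(1/2) = (1/0.016) × 0.7787^(2/3) × 0.011^(1/2) = 5.55 m/s.

V = 5.55 m/s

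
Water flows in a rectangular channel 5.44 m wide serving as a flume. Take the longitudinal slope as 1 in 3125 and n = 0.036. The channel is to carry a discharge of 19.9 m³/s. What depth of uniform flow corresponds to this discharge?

Manning's equation rearranged: A R^(2/3) = nQ / (1·√S) = 0.036 × 19.9 / (√0.00032) = 40.05.
Try y = 3.74 m: A R^(2/3) = 27.54 — low.
Try y = 6.09 m: A R^(2/3) = 50.47 — high.
Try y = 5.04 m: A R^(2/3) = 40.07 — ≈ 40.05.

y_n = 5.04 m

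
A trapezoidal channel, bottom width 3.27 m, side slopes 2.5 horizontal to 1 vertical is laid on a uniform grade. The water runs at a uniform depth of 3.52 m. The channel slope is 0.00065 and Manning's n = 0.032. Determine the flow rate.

Q = 52.1 m³/s

With bottom width b = 3.27 m and side slope z = 2.5: A = (b + zy)y = (3.27 + 2.5×3.52)×3.52 = 42.49 m²; P = b + 2y√(1+z²) = 3.27 + 2×3.52×2.693 = 22.23 m.
Hydraulic radius R = A/P = 42.49/22.23 = 1.912 m.
Manning's equation: Q = (1/n) A R^(2/3) S^(1/2) = (1/0.032) × 42.49 × 1.912^(2/3) × 0.00065^(1/2) = 52.1 m³/s.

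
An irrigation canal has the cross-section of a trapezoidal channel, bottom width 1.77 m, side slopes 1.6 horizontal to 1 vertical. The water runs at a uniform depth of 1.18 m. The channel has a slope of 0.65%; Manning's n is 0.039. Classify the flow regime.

With bottom width b = 1.77 m and side slope z = 1.6: A = (b + zy)y = (1.77 + 1.6×1.18)×1.18 = 4.316 m²; P = b + 2y√(1+z²) = 1.77 + 2×1.18×1.887 = 6.223 m.
Hydraulic radius R = A/P = 4.316/6.223 = 0.6936 m.
V = (1/n) R^(2/3) √S = (1/0.039) × 0.6936^(2/3) × √0.0065 = 1.62 m/s. Hydraulic depth D_h = A/T = 4.316/5.546 = 0.7783 m.
Froude number Fr = V/√(g·D_h) = 1.62/√(9.81×0.7783) = 0.586, which is less than 1, so the flow is subcritical.

subcritical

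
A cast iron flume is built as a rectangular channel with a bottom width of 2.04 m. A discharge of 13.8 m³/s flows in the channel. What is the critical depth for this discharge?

For a rectangular channel, critical depth y_c = (q²/g)^(1/3) where q = Q/b = 13.8/2.04 = 6.765 m²/s.
So y_c = (6.765²/9.81)^(1/3) = 1.67 m.

y_c = 1.67 m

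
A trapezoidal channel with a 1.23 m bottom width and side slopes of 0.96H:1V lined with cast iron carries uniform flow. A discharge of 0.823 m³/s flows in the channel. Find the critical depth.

y_c = 0.327 m

At critical depth, Q² T / (g A³) = 1, i.e. A³/T = Q²/g = 0.823²/9.81 = 0.06904.
Try y = 0.293 m: A³/T = 0.04844 — short.
Try y = 0.369 m: A³/T = 0.1031 — over.
Try y = 0.327 m: A³/T = 0.06926 — ≈ 0.06904.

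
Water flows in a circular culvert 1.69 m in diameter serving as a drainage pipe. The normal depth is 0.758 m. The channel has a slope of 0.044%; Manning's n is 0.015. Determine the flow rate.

Q = 0.731 m³/s

For a circular section of diameter D = 1.69 m at depth y = 0.758 m, the central angle is θ = 2 arccos(1 − 2y/D) = 2.935 rad. Then A = (D²/8)(θ − sin θ) = 0.9748 m² and P = Dθ/2 = 2.48 m.
Hydraulic radius R = A/P = 0.9748/2.48 = 0.393 m.
Manning's equation: Q = (1/n) A R^(2/3) S^(1/2) = (1/0.015) × 0.9748 × 0.393^(2/3) × 0.00044^(1/2) = 0.731 m³/s.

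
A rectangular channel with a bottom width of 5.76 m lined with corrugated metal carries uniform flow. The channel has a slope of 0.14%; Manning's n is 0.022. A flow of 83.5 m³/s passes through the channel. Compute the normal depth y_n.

y_n = 5.56 m

Manning's equation rearranged: A R^(2/3) = nQ / (1·√S) = 0.022 × 83.5 / (√0.0014) = 49.1.
At y = 6.21 m: A R^(2/3) = 56.16 — high.
At y = 4.91 m: A R^(2/3) = 42.09 — low.
At y = 5.56 m: A R^(2/3) = 49.08 — close enough.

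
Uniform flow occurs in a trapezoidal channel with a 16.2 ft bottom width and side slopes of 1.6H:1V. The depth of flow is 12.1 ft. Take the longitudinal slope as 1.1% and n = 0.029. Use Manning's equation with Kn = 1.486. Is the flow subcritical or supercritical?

supercritical

With bottom width b = 16.2 ft and side slope z = 1.6: A = (b + zy)y = (16.2 + 1.6×12.1)×12.1 = 430.3 ft²; P = b + 2y√(1+z²) = 16.2 + 2×12.1×1.887 = 61.86 ft.
Hydraulic radius R = A/P = 430.3/61.86 = 6.956 ft.
V = (1.486/n) R^(2/3) √S = (1.486/0.029) × 6.956^(2/3) × √0.011 = 19.58 ft/s. Hydraulic depth D_h = A/T = 430.3/54.92 = 7.835 ft.
Froude number Fr = V/√(g·D_h) = 19.58/√(32.2×7.835) = 1.23, which is greater than 1, so the flow is supercritical.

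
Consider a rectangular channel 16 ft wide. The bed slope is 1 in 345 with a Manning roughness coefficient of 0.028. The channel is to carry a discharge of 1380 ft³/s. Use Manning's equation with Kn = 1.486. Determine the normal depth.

Manning's equation rearranged: A R^(2/3) = nQ / (1.486·√S) = 0.028 × 1380 / (1.486 × √0.002899) = 483.
Try y = 13.1 ft: A R^(2/3) = 610.2 — high.
Try y = 7.64 ft: A R^(2/3) = 303.3 — low.
Try y = 10.9 ft: A R^(2/3) = 483.3 — matches.

y_n = 10.9 ft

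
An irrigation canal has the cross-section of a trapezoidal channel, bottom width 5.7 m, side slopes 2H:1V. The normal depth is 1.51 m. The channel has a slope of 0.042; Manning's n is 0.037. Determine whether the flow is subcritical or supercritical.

With bottom width b = 5.7 m and side slope z = 2: A = (b + zy)y = (5.7 + 2×1.51)×1.51 = 13.17 m²; P = b + 2y√(1+z²) = 5.7 + 2×1.51×2.236 = 12.45 m.
Hydraulic radius R = A/P = 13.17/12.45 = 1.057 m.
V = (1/n) R^(2/3) √S = (1/0.037) × 1.057^(2/3) × √0.042 = 5.749 m/s. Hydraulic depth D_h = A/T = 13.17/11.74 = 1.122 m.
Froude number Fr = V/√(g·D_h) = 5.749/√(9.81×1.122) = 1.73, which is greater than 1, so the flow is supercritical.

supercritical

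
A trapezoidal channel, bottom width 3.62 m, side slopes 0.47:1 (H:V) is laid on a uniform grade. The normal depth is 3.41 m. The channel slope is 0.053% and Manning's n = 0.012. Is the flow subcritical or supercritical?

subcritical

With bottom width b = 3.62 m and side slope z = 0.47: A = (b + zy)y = (3.62 + 0.47×3.41)×3.41 = 17.81 m²; P = b + 2y√(1+z²) = 3.62 + 2×3.41×1.105 = 11.16 m.
Hydraulic radius R = A/P = 17.81/11.16 = 1.596 m.
V = (1/n) R^(2/3) √S = (1/0.012) × 1.596^(2/3) × √0.00053 = 2.621 m/s. Hydraulic depth D_h = A/T = 17.81/6.825 = 2.609 m.
Froude number Fr = V/√(g·D_h) = 2.621/√(9.81×2.609) = 0.518, which is less than 1, so the flow is subcritical.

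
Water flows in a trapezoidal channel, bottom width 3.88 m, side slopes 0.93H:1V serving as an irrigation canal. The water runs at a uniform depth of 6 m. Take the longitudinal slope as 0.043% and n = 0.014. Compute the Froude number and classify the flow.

subcritical

With bottom width b = 3.88 m and side slope z = 0.93: A = (b + zy)y = (3.88 + 0.93×6)×6 = 56.76 m²; P = b + 2y√(1+z²) = 3.88 + 2×6×1.366 = 20.27 m.
Hydraulic radius R = A/P = 56.76/20.27 = 2.801 m.
V = (1/n) R^(2/3) √S = (1/0.014) × 2.801^(2/3) × √0.00043 = 2.943 m/s. Hydraulic depth D_h = A/T = 56.76/15.04 = 3.774 m.
Froude number Fr = V/√(g·D_h) = 2.943/√(9.81×3.774) = 0.484, which is less than 1, so the flow is subcritical.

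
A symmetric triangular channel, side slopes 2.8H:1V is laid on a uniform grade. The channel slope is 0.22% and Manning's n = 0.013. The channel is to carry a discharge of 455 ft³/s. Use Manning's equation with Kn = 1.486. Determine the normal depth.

Manning's equation rearranged: A R^(2/3) = nQ / (1.486·√S) = 0.013 × 455 / (1.486 × √0.0022) = 84.86.
At y = 5.52 ft: A R^(2/3) = 161.3 — high.
At y = 4.34 ft: A R^(2/3) = 84.93 — matches.

y_n = 4.34 ft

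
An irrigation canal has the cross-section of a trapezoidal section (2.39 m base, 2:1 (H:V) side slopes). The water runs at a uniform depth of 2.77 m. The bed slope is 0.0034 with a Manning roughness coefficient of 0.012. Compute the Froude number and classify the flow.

With bottom width b = 2.39 m and side slope z = 2: A = (b + zy)y = (2.39 + 2×2.77)×2.77 = 21.97 m²; P = b + 2y√(1+z²) = 2.39 + 2×2.77×2.236 = 14.78 m.
Hydraulic radius R = A/P = 21.97/14.78 = 1.486 m.
V = (1/n) R^(2/3) √S = (1/0.012) × 1.486^(2/3) × √0.0034 = 6.329 m/s. Hydraulic depth D_h = A/T = 21.97/13.47 = 1.631 m.
Froude number Fr = V/√(g·D_h) = 6.329/√(9.81×1.631) = 1.58, which is greater than 1, so the flow is supercritical.

supercritical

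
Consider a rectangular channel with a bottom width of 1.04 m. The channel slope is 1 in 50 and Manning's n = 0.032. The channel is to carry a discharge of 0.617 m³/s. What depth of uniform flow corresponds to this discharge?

Manning's equation rearranged: A R^(2/3) = nQ / (1·√S) = 0.032 × 0.617 / (√0.02) = 0.1396.
Try y = 0.282 m: A R^(2/3) = 0.09448 — too small.
Try y = 0.471 m: A R^(2/3) = 0.1929 — too large.
Try y = 0.372 m: A R^(2/3) = 0.1396 — ≈ 0.1396.

y_n = 0.372 m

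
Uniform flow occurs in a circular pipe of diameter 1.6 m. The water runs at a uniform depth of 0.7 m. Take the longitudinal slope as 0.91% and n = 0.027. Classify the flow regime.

subcritical

For a circular section of diameter D = 1.6 m at depth y = 0.7 m, the central angle is θ = 2 arccos(1 − 2y/D) = 2.891 rad. Then A = (D²/8)(θ − sin θ) = 0.8457 m² and P = Dθ/2 = 2.313 m.
Hydraulic radius R = A/P = 0.8457/2.313 = 0.3657 m.
V = (1/n) R^(2/3) √S = (1/0.027) × 0.3657^(2/3) × √0.0091 = 1.807 m/s. Hydraulic depth D_h = A/T = 0.8457/1.587 = 0.5328 m.
Froude number Fr = V/√(g·D_h) = 1.807/√(9.81×0.5328) = 0.79, which is less than 1, so the flow is subcritical.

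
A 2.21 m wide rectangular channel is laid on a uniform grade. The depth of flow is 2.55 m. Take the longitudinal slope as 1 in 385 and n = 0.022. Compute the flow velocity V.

V = 1.95 m/s

Flow area A = b·y = 2.21 × 2.55 = 5.635 m². Wetted perimeter P = b + 2y = 2.21 + 2×2.55 = 7.31 m.
Hydraulic radius R = A/P = 5.635/7.31 = 0.7709 m.
From Manning's equation, V = (1/n) R^(2/3) S^(1/2) = (1/0.022) × 0.7709^(2/3) × 0.002597^(1/2) = 1.95 m/s.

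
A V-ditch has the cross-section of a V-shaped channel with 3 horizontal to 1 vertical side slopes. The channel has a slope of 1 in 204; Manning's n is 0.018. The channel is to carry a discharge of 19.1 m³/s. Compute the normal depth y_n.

y_n = 1.45 m

Manning's equation rearranged: A R^(2/3) = nQ / (1·√S) = 0.018 × 19.1 / (√0.004902) = 4.91.
At y = 1.29 m: A R^(2/3) = 3.598 — low.
At y = 1.65 m: A R^(2/3) = 6.936 — high.
At y = 1.45 m: A R^(2/3) = 4.915 — close enough.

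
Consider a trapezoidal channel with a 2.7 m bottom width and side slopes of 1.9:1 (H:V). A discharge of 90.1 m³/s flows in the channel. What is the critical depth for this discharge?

At critical depth, Q² T / (g A³) = 1, i.e. A³/T = Q²/g = 90.1²/9.81 = 827.5.
Try y = 2.11 m: A³/T = 264.7 — short.
Try y = 3.48 m: A³/T = 2137 — over.
Try y = 2.78 m: A³/T = 823.7 — close enough.

y_c = 2.78 m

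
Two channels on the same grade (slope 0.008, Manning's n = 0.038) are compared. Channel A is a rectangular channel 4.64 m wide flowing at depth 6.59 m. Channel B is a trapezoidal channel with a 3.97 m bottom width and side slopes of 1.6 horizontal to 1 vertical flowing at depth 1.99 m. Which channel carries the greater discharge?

Channel A: Flow area A = b·y = 4.64 × 6.59 = 30.58 m². Wetted perimeter P = b + 2y = 4.64 + 2×6.59 = 17.82 m. Hydraulic radius R = A/P = 30.58/17.82 = 1.716 m. Q_A = (1/0.038)·30.58·1.716^(2/3)·√0.008 = 103.2 m³/s.
Channel B: With bottom width b = 3.97 m and side slope z = 1.6: A = (b + zy)y = (3.97 + 1.6×1.99)×1.99 = 14.24 m²; P = b + 2y√(1+z²) = 3.97 + 2×1.99×1.887 = 11.48 m. Hydraulic radius R = A/P = 14.24/11.48 = 1.24 m. Q_B = (1/0.038)·14.24·1.24^(2/3)·√0.008 = 38.68 m³/s.
Q_A = 103.2 m³/s vs Q_B = 38.68 m³/s, so channel A carries more.

channel A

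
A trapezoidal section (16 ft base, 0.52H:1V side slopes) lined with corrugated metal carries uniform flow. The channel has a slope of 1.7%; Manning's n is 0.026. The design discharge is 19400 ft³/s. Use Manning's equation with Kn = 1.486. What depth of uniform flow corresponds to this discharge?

y_n = 21.8 ft

Manning's equation rearranged: A R^(2/3) = nQ / (1.486·√S) = 0.026 × 19400 / (1.486 × √0.017) = 2603.
Trying y = 15.6 ft: A R^(2/3) = 1422 — too small.
Trying y = 27 ft: A R^(2/3) = 3902 — too large.
Trying y = 21.8 ft: A R^(2/3) = 2607 — matches.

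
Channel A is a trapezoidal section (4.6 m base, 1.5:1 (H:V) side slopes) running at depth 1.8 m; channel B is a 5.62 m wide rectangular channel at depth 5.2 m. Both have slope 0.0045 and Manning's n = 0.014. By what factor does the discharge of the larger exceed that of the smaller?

Channel A: With bottom width b = 4.6 m and side slope z = 1.5: A = (b + zy)y = (4.6 + 1.5×1.8)×1.8 = 13.14 m²; P = b + 2y√(1+z²) = 4.6 + 2×1.8×1.803 = 11.09 m. Hydraulic radius R = A/P = 13.14/11.09 = 1.185 m. Q_A = (1/0.014)·13.14·1.185^(2/3)·√0.0045 = 70.5 m³/s.
Channel B: Flow area A = b·y = 5.62 × 5.2 = 29.22 m². Wetted perimeter P = b + 2y = 5.62 + 2×5.2 = 16.02 m. Hydraulic radius R = A/P = 29.22/16.02 = 1.824 m. Q_B = (1/0.014)·29.22·1.824^(2/3)·√0.0045 = 209.1 m³/s.
The larger discharge is 209.1 m³/s and the smaller is 70.5 m³/s; the ratio is 2.97.

2.97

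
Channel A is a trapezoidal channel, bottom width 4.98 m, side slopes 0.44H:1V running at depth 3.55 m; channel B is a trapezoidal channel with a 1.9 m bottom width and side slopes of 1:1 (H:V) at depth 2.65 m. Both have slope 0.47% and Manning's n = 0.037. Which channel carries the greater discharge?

Channel A: With bottom width b = 4.98 m and side slope z = 0.44: A = (b + zy)y = (4.98 + 0.44×3.55)×3.55 = 23.22 m²; P = b + 2y√(1+z²) = 4.98 + 2×3.55×1.093 = 12.74 m. Hydraulic radius R = A/P = 23.22/12.74 = 1.823 m. Q_A = (1/0.037)·23.22·1.823^(2/3)·√0.0047 = 64.22 m³/s.
Channel B: With bottom width b = 1.9 m and side slope z = 1: A = (b + zy)y = (1.9 + 1×2.65)×2.65 = 12.06 m²; P = b + 2y√(1+z²) = 1.9 + 2×2.65×1.414 = 9.395 m. Hydraulic radius R = A/P = 12.06/9.395 = 1.283 m. Q_B = (1/0.037)·12.06·1.283^(2/3)·√0.0047 = 26.38 m³/s.
Q_A = 64.22 m³/s vs Q_B = 26.38 m³/s, so channel A carries more.

channel A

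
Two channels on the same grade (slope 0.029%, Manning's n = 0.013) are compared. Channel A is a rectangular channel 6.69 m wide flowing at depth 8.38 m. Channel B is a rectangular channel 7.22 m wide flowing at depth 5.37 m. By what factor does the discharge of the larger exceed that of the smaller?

Channel A: Flow area A = b·y = 6.69 × 8.38 = 56.06 m². Wetted perimeter P = b + 2y = 6.69 + 2×8.38 = 23.45 m. Hydraulic radius R = A/P = 56.06/23.45 = 2.391 m. Q_A = (1/0.013)·56.06·2.391^(2/3)·√0.00029 = 131.3 m³/s.
Channel B: Flow area A = b·y = 7.22 × 5.37 = 38.77 m². Wetted perimeter P = b + 2y = 7.22 + 2×5.37 = 17.96 m. Hydraulic radius R = A/P = 38.77/17.96 = 2.159 m. Q_B = (1/0.013)·38.77·2.159^(2/3)·√0.00029 = 84.83 m³/s.
The larger discharge is 131.3 m³/s and the smaller is 84.83 m³/s; the ratio is 1.55.

1.55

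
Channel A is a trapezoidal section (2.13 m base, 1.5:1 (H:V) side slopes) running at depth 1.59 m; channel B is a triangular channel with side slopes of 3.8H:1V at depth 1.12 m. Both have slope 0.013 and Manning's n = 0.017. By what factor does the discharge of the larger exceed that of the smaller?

Channel A: With bottom width b = 2.13 m and side slope z = 1.5: A = (b + zy)y = (2.13 + 1.5×1.59)×1.59 = 7.179 m²; P = b + 2y√(1+z²) = 2.13 + 2×1.59×1.803 = 7.863 m. Hydraulic radius R = A/P = 7.179/7.863 = 0.913 m. Q_A = (1/0.017)·7.179·0.913^(2/3)·√0.013 = 45.31 m³/s.
Channel B: For a triangular section with side slope z = 3.8: A = zy² = 3.8×1.12² = 4.767 m²; P = 2y√(1+z²) = 2×1.12×3.929 = 8.802 m. Hydraulic radius R = A/P = 4.767/8.802 = 0.5416 m. Q_B = (1/0.017)·4.767·0.5416^(2/3)·√0.013 = 21.24 m³/s.
The larger discharge is 45.31 m³/s and the smaller is 21.24 m³/s; the ratio is 2.13.

2.13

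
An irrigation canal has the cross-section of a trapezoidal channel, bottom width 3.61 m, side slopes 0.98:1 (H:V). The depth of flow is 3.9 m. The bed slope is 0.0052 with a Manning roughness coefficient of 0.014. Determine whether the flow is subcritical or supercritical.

supercritical

With bottom width b = 3.61 m and side slope z = 0.98: A = (b + zy)y = (3.61 + 0.98×3.9)×3.9 = 28.98 m²; P = b + 2y√(1+z²) = 3.61 + 2×3.9×1.4 = 14.53 m.
Hydraulic radius R = A/P = 28.98/14.53 = 1.995 m.
V = (1/n) R^(2/3) √S = (1/0.014) × 1.995^(2/3) × √0.0052 = 8.162 m/s. Hydraulic depth D_h = A/T = 28.98/11.25 = 2.576 m.
Froude number Fr = V/√(g·D_h) = 8.162/√(9.81×2.576) = 1.62, which is greater than 1, so the flow is supercritical.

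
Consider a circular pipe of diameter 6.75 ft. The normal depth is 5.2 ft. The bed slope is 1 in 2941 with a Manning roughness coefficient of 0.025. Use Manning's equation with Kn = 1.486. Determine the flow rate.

For a circular section of diameter D = 6.75 ft at depth y = 5.2 ft, the central angle is θ = 2 arccos(1 − 2y/D) = 4.284 rad. Then A = (D²/8)(θ − sin θ) = 29.58 ft² and P = Dθ/2 = 14.46 ft.
Hydraulic radius R = A/P = 29.58/14.46 = 2.046 ft.
Manning's equation: Q = (1.486/n) A R^(2/3) S^(1/2) = (1.486/0.025) × 29.58 × 2.046^(2/3) × 0.00034^(1/2) = 52.3 ft³/s.

Q = 52.3 ft³/s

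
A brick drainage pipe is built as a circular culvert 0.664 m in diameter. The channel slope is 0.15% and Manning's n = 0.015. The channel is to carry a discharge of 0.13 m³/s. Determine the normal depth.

Manning's equation rearranged: A R^(2/3) = nQ / (1·√S) = 0.015 × 0.13 / (√0.0015) = 0.05035.
Trying y = 0.391 m: A R^(2/3) = 0.06827 — high.
Trying y = 0.275 m: A R^(2/3) = 0.03755 — low.
Trying y = 0.325 m: A R^(2/3) = 0.05043 — close enough.

y_n = 0.325 m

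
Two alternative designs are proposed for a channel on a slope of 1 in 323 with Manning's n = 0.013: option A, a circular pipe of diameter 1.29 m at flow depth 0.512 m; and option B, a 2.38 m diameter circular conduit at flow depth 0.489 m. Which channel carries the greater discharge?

Channel A: For a circular section of diameter D = 1.29 m at depth y = 0.512 m, the central angle is θ = 2 arccos(1 − 2y/D) = 2.726 rad. Then A = (D²/8)(θ − sin θ) = 0.4831 m² and P = Dθ/2 = 1.758 m. Hydraulic radius R = A/P = 0.4831/1.758 = 0.2748 m. Q_A = (1/0.013)·0.4831·0.2748^(2/3)·√0.003096 = 0.874 m³/s.
Channel B: For a circular section of diameter D = 2.38 m at depth y = 0.489 m, the central angle is θ = 2 arccos(1 − 2y/D) = 1.882 rad. Then A = (D²/8)(θ − sin θ) = 0.6583 m² and P = Dθ/2 = 2.239 m. Hydraulic radius R = A/P = 0.6583/2.239 = 0.294 m. Q_B = (1/0.013)·0.6583·0.294^(2/3)·√0.003096 = 1.246 m³/s.
Q_A = 0.874 m³/s vs Q_B = 1.246 m³/s, so channel B carries more.

channel B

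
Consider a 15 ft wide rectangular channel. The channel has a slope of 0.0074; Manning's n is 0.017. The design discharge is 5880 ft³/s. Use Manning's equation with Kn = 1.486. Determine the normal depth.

y_n = 17.3 ft

Manning's equation rearranged: A R^(2/3) = nQ / (1.486·√S) = 0.017 × 5880 / (1.486 × √0.0074) = 782.
At y = 15.2 ft: A R^(2/3) = 668.6 — short.
At y = 17.3 ft: A R^(2/3) = 782.1 — close enough.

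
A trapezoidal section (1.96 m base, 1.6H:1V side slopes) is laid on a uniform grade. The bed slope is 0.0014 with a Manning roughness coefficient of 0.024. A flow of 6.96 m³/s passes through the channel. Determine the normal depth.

Manning's equation rearranged: A R^(2/3) = nQ / (1·√S) = 0.024 × 6.96 / (√0.0014) = 4.464.
Try y = 1.42 m: A R^(2/3) = 5.27 — over.
Try y = 0.912 m: A R^(2/3) = 2.162 — short.
Try y = 1.31 m: A R^(2/3) = 4.462 — ≈ 4.464.

y_n = 1.31 m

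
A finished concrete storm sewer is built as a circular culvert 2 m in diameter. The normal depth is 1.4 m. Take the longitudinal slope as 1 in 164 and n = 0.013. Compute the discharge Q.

Q = 9.95 m³/s

For a circular section of diameter D = 2 m at depth y = 1.4 m, the central angle is θ = 2 arccos(1 − 2y/D) = 3.965 rad. Then A = (D²/8)(θ − sin θ) = 2.349 m² and P = Dθ/2 = 3.965 m.
Hydraulic radius R = A/P = 2.349/3.965 = 0.5925 m.
Manning's equation: Q = (1/n) A R^(2/3) S^(1/2) = (1/0.013) × 2.349 × 0.5925^(2/3) × 0.006098^(1/2) = 9.95 m³/s.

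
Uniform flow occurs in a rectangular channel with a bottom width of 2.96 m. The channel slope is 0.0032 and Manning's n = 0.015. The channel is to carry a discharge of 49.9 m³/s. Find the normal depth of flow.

y_n = 4.21 m

Manning's equation rearranged: A R^(2/3) = nQ / (1·√S) = 0.015 × 49.9 / (√0.0032) = 13.23.
Trying y = 4.58 m: A R^(2/3) = 14.61 — over.
Trying y = 3.6 m: A R^(2/3) = 11 — short.
Trying y = 4.21 m: A R^(2/3) = 13.24 — close enough.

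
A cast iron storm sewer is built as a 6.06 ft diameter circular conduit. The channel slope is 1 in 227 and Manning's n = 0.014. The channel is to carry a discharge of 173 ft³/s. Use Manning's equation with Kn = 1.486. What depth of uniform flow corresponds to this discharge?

y_n = 3.54 ft

Manning's equation rearranged: A R^(2/3) = nQ / (1.486·√S) = 0.014 × 173 / (1.486 × √0.004405) = 24.56.
At y = 3.93 ft: A R^(2/3) = 28.68 — high.
At y = 3.54 ft: A R^(2/3) = 24.53 — close enough.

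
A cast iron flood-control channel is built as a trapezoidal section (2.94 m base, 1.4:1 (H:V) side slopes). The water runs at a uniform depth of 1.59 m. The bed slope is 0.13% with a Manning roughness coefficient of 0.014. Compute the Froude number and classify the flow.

With bottom width b = 2.94 m and side slope z = 1.4: A = (b + zy)y = (2.94 + 1.4×1.59)×1.59 = 8.214 m²; P = b + 2y√(1+z²) = 2.94 + 2×1.59×1.72 = 8.411 m.
Hydraulic radius R = A/P = 8.214/8.411 = 0.9766 m.
V = (1/n) R^(2/3) √S = (1/0.014) × 0.9766^(2/3) × √0.0013 = 2.535 m/s. Hydraulic depth D_h = A/T = 8.214/7.392 = 1.111 m.
Froude number Fr = V/√(g·D_h) = 2.535/√(9.81×1.111) = 0.768, which is less than 1, so the flow is subcritical.

subcritical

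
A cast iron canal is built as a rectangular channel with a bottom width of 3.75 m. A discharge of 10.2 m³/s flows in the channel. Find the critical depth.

For a rectangular channel, critical depth y_c = (q²/g)^(1/3) where q = Q/b = 10.2/3.75 = 2.72 m²/s.
So y_c = (2.72²/9.81)^(1/3) = 0.91 m.

y_c = 0.91 m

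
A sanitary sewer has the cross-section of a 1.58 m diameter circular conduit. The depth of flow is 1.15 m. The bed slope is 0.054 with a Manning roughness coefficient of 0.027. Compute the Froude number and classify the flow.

supercritical

For a circular section of diameter D = 1.58 m at depth y = 1.15 m, the central angle is θ = 2 arccos(1 − 2y/D) = 4.088 rad. Then A = (D²/8)(θ − sin θ) = 1.529 m² and P = Dθ/2 = 3.229 m.
Hydraulic radius R = A/P = 1.529/3.229 = 0.4734 m.
V = (1/n) R^(2/3) √S = (1/0.027) × 0.4734^(2/3) × √0.054 = 5.228 m/s. Hydraulic depth D_h = A/T = 1.529/1.406 = 1.087 m.
Froude number Fr = V/√(g·D_h) = 5.228/√(9.81×1.087) = 1.6, which is greater than 1, so the flow is supercritical.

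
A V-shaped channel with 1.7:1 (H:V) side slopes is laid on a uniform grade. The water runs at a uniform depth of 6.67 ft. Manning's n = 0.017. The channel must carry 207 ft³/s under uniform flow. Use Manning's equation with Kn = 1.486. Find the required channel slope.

S = 0.00024

For a triangular section with side slope z = 1.7: A = zy² = 1.7×6.67² = 75.63 ft²; P = 2y√(1+z²) = 2×6.67×1.972 = 26.31 ft.
Hydraulic radius R = A/P = 75.63/26.31 = 2.875 ft.
From Manning's equation, S = [nQ / (1.486 A R^(2/3))]² = [0.017 × 207 / (1.486 × 75.63 × 2.875^(2/3))]² = 0.00024.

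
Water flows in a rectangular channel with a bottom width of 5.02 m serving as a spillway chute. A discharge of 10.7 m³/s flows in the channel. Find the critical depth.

For a rectangular channel, critical depth y_c = (q²/g)^(1/3) where q = Q/b = 10.7/5.02 = 2.131 m²/s.
So y_c = (2.131²/9.81)^(1/3) = 0.774 m.

y_c = 0.774 m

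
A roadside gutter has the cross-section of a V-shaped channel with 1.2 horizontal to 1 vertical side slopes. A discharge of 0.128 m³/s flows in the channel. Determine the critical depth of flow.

At critical depth, Q² T / (g A³) = 1, i.e. A³/T = Q²/g = 0.128²/9.81 = 0.00167.
At y = 0.212 m: A³/T = 0.0003083 — low.
At y = 0.334 m: A³/T = 0.002993 — high.
At y = 0.297 m: A³/T = 0.001664 — ≈ 0.00167.

y_c = 0.297 m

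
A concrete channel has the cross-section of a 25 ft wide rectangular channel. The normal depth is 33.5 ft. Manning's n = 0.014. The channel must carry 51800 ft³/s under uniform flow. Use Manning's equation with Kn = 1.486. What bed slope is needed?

Flow area A = b·y = 25 × 33.5 = 837.5 ft². Wetted perimeter P = b + 2y = 25 + 2×33.5 = 92 ft.
Hydraulic radius R = A/P = 837.5/92 = 9.103 ft.
From Manning's equation, S = [nQ / (1.486 A R^(2/3))]² = [0.014 × 51800 / (1.486 × 837.5 × 9.103^(2/3))]² = 0.0179.

S = 0.0179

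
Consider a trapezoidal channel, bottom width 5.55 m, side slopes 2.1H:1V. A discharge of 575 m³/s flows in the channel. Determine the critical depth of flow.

y_c = 5.7 m

At critical depth, Q² T / (g A³) = 1, i.e. A³/T = Q²/g = 575²/9.81 = 33700.
Try y = 7.29 m: A³/T = 97220 — over.
Try y = 4.43 m: A³/T = 11790 — short.
Try y = 5.7 m: A³/T = 33770 — ≈ 33700.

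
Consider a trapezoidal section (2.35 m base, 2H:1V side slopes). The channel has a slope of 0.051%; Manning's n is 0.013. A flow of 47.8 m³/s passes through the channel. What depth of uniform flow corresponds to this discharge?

Manning's equation rearranged: A R^(2/3) = nQ / (1·√S) = 0.013 × 47.8 / (√0.00051) = 27.52.
Try y = 1.93 m: A R^(2/3) = 12.71 — short.
Try y = 2.73 m: A R^(2/3) = 27.5 — ≈ 27.52.

y_n = 2.73 m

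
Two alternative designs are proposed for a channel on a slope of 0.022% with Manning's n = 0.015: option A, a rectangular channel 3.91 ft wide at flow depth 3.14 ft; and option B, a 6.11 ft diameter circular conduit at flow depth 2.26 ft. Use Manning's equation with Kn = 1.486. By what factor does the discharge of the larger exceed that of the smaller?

1.23

Channel A: Flow area A = b·y = 3.91 × 3.14 = 12.28 ft². Wetted perimeter P = b + 2y = 3.91 + 2×3.14 = 10.19 ft. Hydraulic radius R = A/P = 12.28/10.19 = 1.205 ft. Q_A = (1.486/0.015)·12.28·1.205^(2/3)·√0.00022 = 20.43 ft³/s.
Channel B: For a circular section of diameter D = 6.11 ft at depth y = 2.26 ft, the central angle is θ = 2 arccos(1 − 2y/D) = 2.615 rad. Then A = (D²/8)(θ − sin θ) = 9.858 ft² and P = Dθ/2 = 7.989 ft. Hydraulic radius R = A/P = 9.858/7.989 = 1.234 ft. Q_B = (1.486/0.015)·9.858·1.234^(2/3)·√0.00022 = 16.67 ft³/s.
The larger discharge is 20.43 ft³/s and the smaller is 16.67 ft³/s; the ratio is 1.23.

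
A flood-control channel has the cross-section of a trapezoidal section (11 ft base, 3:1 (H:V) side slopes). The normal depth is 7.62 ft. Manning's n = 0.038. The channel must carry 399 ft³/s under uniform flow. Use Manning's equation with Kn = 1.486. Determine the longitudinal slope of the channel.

S = 0.00022

With bottom width b = 11 ft and side slope z = 3: A = (b + zy)y = (11 + 3×7.62)×7.62 = 258 ft²; P = b + 2y√(1+z²) = 11 + 2×7.62×3.162 = 59.19 ft.
Hydraulic radius R = A/P = 258/59.19 = 4.359 ft.
From Manning's equation, S = [nQ / (1.486 A R^(2/3))]² = [0.038 × 399 / (1.486 × 258 × 4.359^(2/3))]² = 0.00022.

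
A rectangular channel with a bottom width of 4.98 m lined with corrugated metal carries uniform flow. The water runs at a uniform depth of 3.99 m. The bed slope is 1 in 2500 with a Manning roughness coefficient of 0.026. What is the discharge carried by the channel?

Flow area A = b·y = 4.98 × 3.99 = 19.87 m². Wetted perimeter P = b + 2y = 4.98 + 2×3.99 = 12.96 m.
Hydraulic radius R = A/P = 19.87/12.96 = 1.533 m.
Manning's equation: Q = (1/n) A R^(2/3) S^(1/2) = (1/0.026) × 19.87 × 1.533^(2/3) × 0.0004^(1/2) = 20.3 m³/s.

Q = 20.3 m³/s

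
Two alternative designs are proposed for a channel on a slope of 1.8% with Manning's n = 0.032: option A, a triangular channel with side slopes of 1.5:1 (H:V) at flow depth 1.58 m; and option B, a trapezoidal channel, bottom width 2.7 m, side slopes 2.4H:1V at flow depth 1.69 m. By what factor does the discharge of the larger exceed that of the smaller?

Channel A: For a triangular section with side slope z = 1.5: A = zy² = 1.5×1.58² = 3.745 m²; P = 2y√(1+z²) = 2×1.58×1.803 = 5.697 m. Hydraulic radius R = A/P = 3.745/5.697 = 0.6573 m. Q_A = (1/0.032)·3.745·0.6573^(2/3)·√0.018 = 11.87 m³/s.
Channel B: With bottom width b = 2.7 m and side slope z = 2.4: A = (b + zy)y = (2.7 + 2.4×1.69)×1.69 = 11.42 m²; P = b + 2y√(1+z²) = 2.7 + 2×1.69×2.6 = 11.49 m. Hydraulic radius R = A/P = 11.42/11.49 = 0.9939 m. Q_B = (1/0.032)·11.42·0.9939^(2/3)·√0.018 = 47.67 m³/s.
The larger discharge is 47.67 m³/s and the smaller is 11.87 m³/s; the ratio is 4.02.

4.02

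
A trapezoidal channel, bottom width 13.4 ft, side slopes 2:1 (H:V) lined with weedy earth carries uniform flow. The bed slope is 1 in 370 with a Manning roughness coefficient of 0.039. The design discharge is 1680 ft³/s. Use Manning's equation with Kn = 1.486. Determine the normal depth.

Manning's equation rearranged: A R^(2/3) = nQ / (1.486·√S) = 0.039 × 1680 / (1.486 × √0.002703) = 848.1.
Try y = 9.87 ft: A R^(2/3) = 1042 — over.
Try y = 6.44 ft: A R^(2/3) = 427.2 — short.
Try y = 8.96 ft: A R^(2/3) = 847.5 — close enough.

y_n = 8.96 ft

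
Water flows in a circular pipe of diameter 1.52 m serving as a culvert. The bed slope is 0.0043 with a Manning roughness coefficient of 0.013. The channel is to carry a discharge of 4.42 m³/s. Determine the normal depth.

Manning's equation rearranged: A R^(2/3) = nQ / (1·√S) = 0.013 × 4.42 / (√0.0043) = 0.8763.
At y = 1.26 m: A R^(2/3) = 0.9615 — too large.
At y = 0.848 m: A R^(2/3) = 0.5706 — too small.
At y = 1.15 m: A R^(2/3) = 0.8769 — ≈ 0.8763.

y_n = 1.15 m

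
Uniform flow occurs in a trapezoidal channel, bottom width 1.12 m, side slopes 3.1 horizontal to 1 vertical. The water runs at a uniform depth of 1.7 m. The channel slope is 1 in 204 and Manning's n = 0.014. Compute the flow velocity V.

V = 4.63 m/s

With bottom width b = 1.12 m and side slope z = 3.1: A = (b + zy)y = (1.12 + 3.1×1.7)×1.7 = 10.86 m²; P = b + 2y√(1+z²) = 1.12 + 2×1.7×3.257 = 12.19 m.
Hydraulic radius R = A/P = 10.86/12.19 = 0.8908 m.
From Manning's equation, V = (1/n) R^(2/3) S^(1/2) = (1/0.014) × 0.8908^(2/3) × 0.004902^(1/2) = 4.63 m/s.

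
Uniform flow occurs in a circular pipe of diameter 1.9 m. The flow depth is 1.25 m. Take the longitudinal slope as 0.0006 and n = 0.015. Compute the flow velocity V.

For a circular section of diameter D = 1.9 m at depth y = 1.25 m, the central angle is θ = 2 arccos(1 − 2y/D) = 3.784 rad. Then A = (D²/8)(θ − sin θ) = 1.978 m² and P = Dθ/2 = 3.595 m.
Hydraulic radius R = A/P = 1.978/3.595 = 0.5502 m.
From Manning's equation, V = (1/n) R^(2/3) S^(1/2) = (1/0.015) × 0.5502^(2/3) × 0.0006^(1/2) = 1.1 m/s.

V = 1.1 m/s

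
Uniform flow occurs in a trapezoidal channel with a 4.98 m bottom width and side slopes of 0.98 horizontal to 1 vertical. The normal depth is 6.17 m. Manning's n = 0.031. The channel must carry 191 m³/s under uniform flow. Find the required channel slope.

With bottom width b = 4.98 m and side slope z = 0.98: A = (b + zy)y = (4.98 + 0.98×6.17)×6.17 = 68.03 m²; P = b + 2y√(1+z²) = 4.98 + 2×6.17×1.4 = 22.26 m.
Hydraulic radius R = A/P = 68.03/22.26 = 3.057 m.
From Manning's equation, S = [nQ / (1 A R^(2/3))]² = [0.031 × 191 / (1 × 68.03 × 3.057^(2/3))]² = 0.00171.

S = 0.00171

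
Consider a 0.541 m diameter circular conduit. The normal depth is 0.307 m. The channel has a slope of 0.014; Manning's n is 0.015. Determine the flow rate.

For a circular section of diameter D = 0.541 m at depth y = 0.307 m, the central angle is θ = 2 arccos(1 − 2y/D) = 3.412 rad. Then A = (D²/8)(θ − sin θ) = 0.1346 m² and P = Dθ/2 = 0.923 m.
Hydraulic radius R = A/P = 0.1346/0.923 = 0.1458 m.
Manning's equation: Q = (1/n) A R^(2/3) S^(1/2) = (1/0.015) × 0.1346 × 0.1458^(2/3) × 0.014^(1/2) = 0.294 m³/s.

Q = 0.294 m³/s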